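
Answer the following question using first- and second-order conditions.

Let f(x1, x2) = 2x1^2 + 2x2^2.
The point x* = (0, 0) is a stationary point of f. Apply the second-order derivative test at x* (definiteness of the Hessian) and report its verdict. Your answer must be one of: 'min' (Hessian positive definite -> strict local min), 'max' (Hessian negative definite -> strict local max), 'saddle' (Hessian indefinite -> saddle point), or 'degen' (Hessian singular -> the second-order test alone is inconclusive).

Compute the Hessian H = grad^2 f:
  H = [[4, 0], [0, 4]]
Verify stationarity: grad f(x*) = H x* + g = (0, 0).
Eigenvalues of H: 4, 4.
Both eigenvalues > 0, so H is positive definite -> x* is a strict local min.

min


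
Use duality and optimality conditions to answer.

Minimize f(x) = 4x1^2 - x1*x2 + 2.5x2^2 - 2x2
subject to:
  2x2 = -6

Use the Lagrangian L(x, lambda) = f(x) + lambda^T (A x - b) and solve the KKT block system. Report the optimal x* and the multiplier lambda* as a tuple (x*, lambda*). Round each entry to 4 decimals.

Form the Lagrangian:
  L(x, lambda) = (1/2) x^T Q x + c^T x + lambda^T (A x - b)
Stationarity (grad_x L = 0): Q x + c + A^T lambda = 0.
Primal feasibility: A x = b.

This gives the KKT block system:
  [ Q   A^T ] [ x     ]   [-c ]
  [ A    0  ] [ lambda ] = [ b ]

Solving the linear system:
  x*      = (-0.375, -3)
  lambda* = (8.3125)
  f(x*)   = 27.9375

x* = (-0.375, -3), lambda* = (8.3125)


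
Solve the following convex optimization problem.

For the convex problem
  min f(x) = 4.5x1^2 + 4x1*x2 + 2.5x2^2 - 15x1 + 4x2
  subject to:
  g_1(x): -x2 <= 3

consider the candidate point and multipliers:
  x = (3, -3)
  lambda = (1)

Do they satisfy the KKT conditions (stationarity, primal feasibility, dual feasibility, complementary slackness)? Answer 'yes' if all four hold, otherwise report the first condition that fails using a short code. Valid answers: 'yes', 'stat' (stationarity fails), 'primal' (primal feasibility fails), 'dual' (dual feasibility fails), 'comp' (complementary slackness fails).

Gradient of f: grad f(x) = Q x + c = (0, 1)
Constraint values g_i(x) = a_i^T x - b_i:
  g_1((3, -3)) = 0
Stationarity residual: grad f(x) + sum_i lambda_i a_i = (0, 0)
  -> stationarity OK
Primal feasibility (all g_i <= 0): OK
Dual feasibility (all lambda_i >= 0): OK
Complementary slackness (lambda_i * g_i(x) = 0 for all i): OK

Verdict: yes, KKT holds.

yes


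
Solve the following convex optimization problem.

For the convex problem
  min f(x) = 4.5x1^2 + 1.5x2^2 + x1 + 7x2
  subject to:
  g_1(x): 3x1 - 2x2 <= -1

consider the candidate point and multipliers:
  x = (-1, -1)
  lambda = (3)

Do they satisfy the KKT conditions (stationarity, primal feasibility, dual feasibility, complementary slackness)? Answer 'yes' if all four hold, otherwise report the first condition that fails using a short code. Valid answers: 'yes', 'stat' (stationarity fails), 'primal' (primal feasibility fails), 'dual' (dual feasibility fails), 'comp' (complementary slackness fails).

Gradient of f: grad f(x) = Q x + c = (-8, 4)
Constraint values g_i(x) = a_i^T x - b_i:
  g_1((-1, -1)) = 0
Stationarity residual: grad f(x) + sum_i lambda_i a_i = (1, -2)
  -> stationarity FAILS
Primal feasibility (all g_i <= 0): OK
Dual feasibility (all lambda_i >= 0): OK
Complementary slackness (lambda_i * g_i(x) = 0 for all i): OK

Verdict: the first failing condition is stationarity -> stat.

stat


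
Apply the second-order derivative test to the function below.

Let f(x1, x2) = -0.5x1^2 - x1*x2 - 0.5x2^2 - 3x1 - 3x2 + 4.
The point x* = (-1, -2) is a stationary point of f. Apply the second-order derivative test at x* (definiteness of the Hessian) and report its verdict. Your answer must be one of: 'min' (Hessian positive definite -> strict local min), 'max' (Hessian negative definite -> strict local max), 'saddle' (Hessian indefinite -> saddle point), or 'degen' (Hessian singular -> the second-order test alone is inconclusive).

Compute the Hessian H = grad^2 f:
  H = [[-1, -1], [-1, -1]]
Verify stationarity: grad f(x*) = H x* + g = (0, 0).
Eigenvalues of H: -2, 0.
H has a zero eigenvalue (singular; negative semidefinite but not definite), so H is neither positive definite, negative definite, nor indefinite. The second-order test alone is inconclusive -> degen.
(Indeed, f is constant along the null direction of H through x*, so x* is not a strict local extremum.)

degen


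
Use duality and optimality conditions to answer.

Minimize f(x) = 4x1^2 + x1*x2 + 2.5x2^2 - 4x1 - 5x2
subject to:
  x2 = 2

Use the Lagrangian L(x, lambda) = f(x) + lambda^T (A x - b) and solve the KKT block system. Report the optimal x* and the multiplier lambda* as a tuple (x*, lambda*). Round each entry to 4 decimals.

Form the Lagrangian:
  L(x, lambda) = (1/2) x^T Q x + c^T x + lambda^T (A x - b)
Stationarity (grad_x L = 0): Q x + c + A^T lambda = 0.
Primal feasibility: A x = b.

This gives the KKT block system:
  [ Q   A^T ] [ x     ]   [-c ]
  [ A    0  ] [ lambda ] = [ b ]

Solving the linear system:
  x*      = (0.25, 2)
  lambda* = (-5.25)
  f(x*)   = -0.25

x* = (0.25, 2), lambda* = (-5.25)


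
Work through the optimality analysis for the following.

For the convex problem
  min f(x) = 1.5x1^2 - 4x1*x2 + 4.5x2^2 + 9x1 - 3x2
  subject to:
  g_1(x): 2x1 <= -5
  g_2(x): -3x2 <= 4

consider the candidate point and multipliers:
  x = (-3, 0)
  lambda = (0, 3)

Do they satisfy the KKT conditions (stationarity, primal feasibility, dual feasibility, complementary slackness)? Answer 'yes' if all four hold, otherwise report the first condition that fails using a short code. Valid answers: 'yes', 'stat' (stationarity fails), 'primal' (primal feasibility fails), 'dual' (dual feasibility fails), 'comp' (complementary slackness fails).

Gradient of f: grad f(x) = Q x + c = (0, 9)
Constraint values g_i(x) = a_i^T x - b_i:
  g_1((-3, 0)) = -1
  g_2((-3, 0)) = -4
Stationarity residual: grad f(x) + sum_i lambda_i a_i = (0, 0)
  -> stationarity OK
Primal feasibility (all g_i <= 0): OK
Dual feasibility (all lambda_i >= 0): OK
Complementary slackness (lambda_i * g_i(x) = 0 for all i): FAILS

Verdict: the first failing condition is complementary_slackness -> comp.

comp


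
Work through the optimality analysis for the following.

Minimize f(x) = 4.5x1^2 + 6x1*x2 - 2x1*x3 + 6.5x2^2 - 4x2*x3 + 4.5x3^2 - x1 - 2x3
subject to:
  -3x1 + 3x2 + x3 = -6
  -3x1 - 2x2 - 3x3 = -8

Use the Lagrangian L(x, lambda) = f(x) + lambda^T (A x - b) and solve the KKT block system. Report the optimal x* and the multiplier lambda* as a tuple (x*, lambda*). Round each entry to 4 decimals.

Form the Lagrangian:
  L(x, lambda) = (1/2) x^T Q x + c^T x + lambda^T (A x - b)
Stationarity (grad_x L = 0): Q x + c + A^T lambda = 0.
Primal feasibility: A x = b.

This gives the KKT block system:
  [ Q   A^T ] [ x     ]   [-c ]
  [ A    0  ] [ lambda ] = [ b ]

Solving the linear system:
  x*      = (1.8927, -0.4696, 1.087)
  lambda* = (1.2917, 2.3893)
  f(x*)   = 11.3988

x* = (1.8927, -0.4696, 1.087), lambda* = (1.2917, 2.3893)


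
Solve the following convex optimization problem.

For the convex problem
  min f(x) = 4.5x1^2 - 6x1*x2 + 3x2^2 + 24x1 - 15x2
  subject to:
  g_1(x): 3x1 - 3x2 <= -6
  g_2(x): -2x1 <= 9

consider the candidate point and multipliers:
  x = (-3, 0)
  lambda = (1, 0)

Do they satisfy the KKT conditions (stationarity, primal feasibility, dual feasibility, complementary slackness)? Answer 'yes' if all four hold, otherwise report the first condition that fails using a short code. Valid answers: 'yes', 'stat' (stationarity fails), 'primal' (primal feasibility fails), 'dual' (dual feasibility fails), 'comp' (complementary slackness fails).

Gradient of f: grad f(x) = Q x + c = (-3, 3)
Constraint values g_i(x) = a_i^T x - b_i:
  g_1((-3, 0)) = -3
  g_2((-3, 0)) = -3
Stationarity residual: grad f(x) + sum_i lambda_i a_i = (0, 0)
  -> stationarity OK
Primal feasibility (all g_i <= 0): OK
Dual feasibility (all lambda_i >= 0): OK
Complementary slackness (lambda_i * g_i(x) = 0 for all i): FAILS

Verdict: the first failing condition is complementary_slackness -> comp.

comp


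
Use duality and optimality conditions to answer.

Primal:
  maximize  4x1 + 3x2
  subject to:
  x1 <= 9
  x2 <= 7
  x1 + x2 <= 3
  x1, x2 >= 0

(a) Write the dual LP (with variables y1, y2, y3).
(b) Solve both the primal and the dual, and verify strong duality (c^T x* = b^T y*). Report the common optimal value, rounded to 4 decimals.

The standard primal-dual pair for 'max c^T x s.t. A x <= b, x >= 0' is:
  Dual:  min b^T y  s.t.  A^T y >= c,  y >= 0.

So the dual LP is:
  minimize  9y1 + 7y2 + 3y3
  subject to:
    y1 + y3 >= 4
    y2 + y3 >= 3
    y1, y2, y3 >= 0

Solving the primal: x* = (3, 0).
  primal value c^T x* = 12.
Solving the dual: y* = (0, 0, 4).
  dual value b^T y* = 12.
Strong duality: c^T x* = b^T y*. Confirmed.

12


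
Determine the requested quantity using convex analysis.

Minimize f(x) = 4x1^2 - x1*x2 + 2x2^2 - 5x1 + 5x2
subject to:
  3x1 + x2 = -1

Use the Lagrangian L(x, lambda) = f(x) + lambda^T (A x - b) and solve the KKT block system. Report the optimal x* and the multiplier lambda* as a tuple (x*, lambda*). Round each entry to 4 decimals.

Form the Lagrangian:
  L(x, lambda) = (1/2) x^T Q x + c^T x + lambda^T (A x - b)
Stationarity (grad_x L = 0): Q x + c + A^T lambda = 0.
Primal feasibility: A x = b.

This gives the KKT block system:
  [ Q   A^T ] [ x     ]   [-c ]
  [ A    0  ] [ lambda ] = [ b ]

Solving the linear system:
  x*      = (0.14, -1.42)
  lambda* = (0.82)
  f(x*)   = -3.49

x* = (0.14, -1.42), lambda* = (0.82)


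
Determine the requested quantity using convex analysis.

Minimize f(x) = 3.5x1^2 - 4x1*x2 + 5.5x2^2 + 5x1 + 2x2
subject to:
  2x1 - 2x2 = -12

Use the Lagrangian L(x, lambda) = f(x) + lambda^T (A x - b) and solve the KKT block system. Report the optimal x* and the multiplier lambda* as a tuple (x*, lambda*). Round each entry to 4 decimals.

Form the Lagrangian:
  L(x, lambda) = (1/2) x^T Q x + c^T x + lambda^T (A x - b)
Stationarity (grad_x L = 0): Q x + c + A^T lambda = 0.
Primal feasibility: A x = b.

This gives the KKT block system:
  [ Q   A^T ] [ x     ]   [-c ]
  [ A    0  ] [ lambda ] = [ b ]

Solving the linear system:
  x*      = (-4.9, 1.1)
  lambda* = (16.85)
  f(x*)   = 89.95

x* = (-4.9, 1.1), lambda* = (16.85)


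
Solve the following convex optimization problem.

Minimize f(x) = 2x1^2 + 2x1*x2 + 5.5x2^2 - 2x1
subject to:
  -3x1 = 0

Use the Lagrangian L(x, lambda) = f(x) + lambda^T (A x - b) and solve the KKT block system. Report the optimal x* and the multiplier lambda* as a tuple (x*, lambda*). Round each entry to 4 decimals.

Form the Lagrangian:
  L(x, lambda) = (1/2) x^T Q x + c^T x + lambda^T (A x - b)
Stationarity (grad_x L = 0): Q x + c + A^T lambda = 0.
Primal feasibility: A x = b.

This gives the KKT block system:
  [ Q   A^T ] [ x     ]   [-c ]
  [ A    0  ] [ lambda ] = [ b ]

Solving the linear system:
  x*      = (0, 0)
  lambda* = (-0.6667)
  f(x*)   = 0

x* = (0, 0), lambda* = (-0.6667)


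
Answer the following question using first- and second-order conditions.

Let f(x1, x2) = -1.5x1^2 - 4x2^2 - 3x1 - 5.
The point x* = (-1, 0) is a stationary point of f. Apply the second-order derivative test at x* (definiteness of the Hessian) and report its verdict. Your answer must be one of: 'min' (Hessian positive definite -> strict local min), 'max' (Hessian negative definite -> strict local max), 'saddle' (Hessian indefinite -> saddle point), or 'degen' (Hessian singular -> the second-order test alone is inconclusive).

Compute the Hessian H = grad^2 f:
  H = [[-3, 0], [0, -8]]
Verify stationarity: grad f(x*) = H x* + g = (0, 0).
Eigenvalues of H: -8, -3.
Both eigenvalues < 0, so H is negative definite -> x* is a strict local max.

max


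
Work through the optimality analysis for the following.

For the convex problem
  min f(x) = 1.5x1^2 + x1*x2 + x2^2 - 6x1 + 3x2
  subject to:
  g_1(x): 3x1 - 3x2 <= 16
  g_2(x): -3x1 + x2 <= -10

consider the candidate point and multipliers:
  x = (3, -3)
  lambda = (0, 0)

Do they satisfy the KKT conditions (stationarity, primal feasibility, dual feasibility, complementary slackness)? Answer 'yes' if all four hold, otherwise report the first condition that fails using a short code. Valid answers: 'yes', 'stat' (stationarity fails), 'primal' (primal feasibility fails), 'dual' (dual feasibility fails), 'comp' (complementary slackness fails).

Gradient of f: grad f(x) = Q x + c = (0, 0)
Constraint values g_i(x) = a_i^T x - b_i:
  g_1((3, -3)) = 2
  g_2((3, -3)) = -2
Stationarity residual: grad f(x) + sum_i lambda_i a_i = (0, 0)
  -> stationarity OK
Primal feasibility (all g_i <= 0): FAILS
Dual feasibility (all lambda_i >= 0): OK
Complementary slackness (lambda_i * g_i(x) = 0 for all i): OK

Verdict: the first failing condition is primal_feasibility -> primal.

primal


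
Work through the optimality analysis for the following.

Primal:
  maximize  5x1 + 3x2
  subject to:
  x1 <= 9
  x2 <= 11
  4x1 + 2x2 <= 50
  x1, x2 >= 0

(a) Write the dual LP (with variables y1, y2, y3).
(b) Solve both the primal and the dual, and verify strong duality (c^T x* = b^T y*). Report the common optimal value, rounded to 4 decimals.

The standard primal-dual pair for 'max c^T x s.t. A x <= b, x >= 0' is:
  Dual:  min b^T y  s.t.  A^T y >= c,  y >= 0.

So the dual LP is:
  minimize  9y1 + 11y2 + 50y3
  subject to:
    y1 + 4y3 >= 5
    y2 + 2y3 >= 3
    y1, y2, y3 >= 0

Solving the primal: x* = (7, 11).
  primal value c^T x* = 68.
Solving the dual: y* = (0, 0.5, 1.25).
  dual value b^T y* = 68.
Strong duality: c^T x* = b^T y*. Confirmed.

68


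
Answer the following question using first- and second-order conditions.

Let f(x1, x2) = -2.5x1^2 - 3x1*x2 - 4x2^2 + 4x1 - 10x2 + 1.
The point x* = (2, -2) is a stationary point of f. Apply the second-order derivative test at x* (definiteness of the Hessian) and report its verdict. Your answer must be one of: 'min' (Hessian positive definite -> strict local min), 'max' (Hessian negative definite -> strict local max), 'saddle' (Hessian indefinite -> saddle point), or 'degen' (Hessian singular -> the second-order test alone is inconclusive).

Compute the Hessian H = grad^2 f:
  H = [[-5, -3], [-3, -8]]
Verify stationarity: grad f(x*) = H x* + g = (0, 0).
Eigenvalues of H: -9.8541, -3.1459.
Both eigenvalues < 0, so H is negative definite -> x* is a strict local max.

max


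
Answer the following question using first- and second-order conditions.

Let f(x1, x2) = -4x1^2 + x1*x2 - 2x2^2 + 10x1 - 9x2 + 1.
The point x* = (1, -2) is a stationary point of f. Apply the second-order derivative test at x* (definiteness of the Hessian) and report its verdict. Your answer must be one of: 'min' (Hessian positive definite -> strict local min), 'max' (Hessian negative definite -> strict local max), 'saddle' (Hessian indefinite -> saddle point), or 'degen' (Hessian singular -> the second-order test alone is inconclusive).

Compute the Hessian H = grad^2 f:
  H = [[-8, 1], [1, -4]]
Verify stationarity: grad f(x*) = H x* + g = (0, 0).
Eigenvalues of H: -8.2361, -3.7639.
Both eigenvalues < 0, so H is negative definite -> x* is a strict local max.

max


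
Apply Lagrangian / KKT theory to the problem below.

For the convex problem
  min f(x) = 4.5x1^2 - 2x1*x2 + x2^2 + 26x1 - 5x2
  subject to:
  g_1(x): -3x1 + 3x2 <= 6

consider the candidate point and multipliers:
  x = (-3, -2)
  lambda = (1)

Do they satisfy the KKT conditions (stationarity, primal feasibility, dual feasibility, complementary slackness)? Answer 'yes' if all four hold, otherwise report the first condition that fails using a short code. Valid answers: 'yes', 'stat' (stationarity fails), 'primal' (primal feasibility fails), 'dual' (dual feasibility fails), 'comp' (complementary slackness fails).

Gradient of f: grad f(x) = Q x + c = (3, -3)
Constraint values g_i(x) = a_i^T x - b_i:
  g_1((-3, -2)) = -3
Stationarity residual: grad f(x) + sum_i lambda_i a_i = (0, 0)
  -> stationarity OK
Primal feasibility (all g_i <= 0): OK
Dual feasibility (all lambda_i >= 0): OK
Complementary slackness (lambda_i * g_i(x) = 0 for all i): FAILS

Verdict: the first failing condition is complementary_slackness -> comp.

comp


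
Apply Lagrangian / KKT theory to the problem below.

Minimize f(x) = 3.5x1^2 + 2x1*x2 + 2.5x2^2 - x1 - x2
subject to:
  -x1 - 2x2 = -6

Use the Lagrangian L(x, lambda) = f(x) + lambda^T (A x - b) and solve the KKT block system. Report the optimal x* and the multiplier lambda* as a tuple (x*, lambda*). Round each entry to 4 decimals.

Form the Lagrangian:
  L(x, lambda) = (1/2) x^T Q x + c^T x + lambda^T (A x - b)
Stationarity (grad_x L = 0): Q x + c + A^T lambda = 0.
Primal feasibility: A x = b.

This gives the KKT block system:
  [ Q   A^T ] [ x     ]   [-c ]
  [ A    0  ] [ lambda ] = [ b ]

Solving the linear system:
  x*      = (0.32, 2.84)
  lambda* = (6.92)
  f(x*)   = 19.18

x* = (0.32, 2.84), lambda* = (6.92)


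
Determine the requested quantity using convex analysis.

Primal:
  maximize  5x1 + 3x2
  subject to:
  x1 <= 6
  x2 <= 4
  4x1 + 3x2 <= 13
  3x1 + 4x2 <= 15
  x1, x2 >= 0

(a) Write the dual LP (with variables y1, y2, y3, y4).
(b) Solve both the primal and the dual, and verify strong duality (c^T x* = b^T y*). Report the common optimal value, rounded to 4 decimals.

The standard primal-dual pair for 'max c^T x s.t. A x <= b, x >= 0' is:
  Dual:  min b^T y  s.t.  A^T y >= c,  y >= 0.

So the dual LP is:
  minimize  6y1 + 4y2 + 13y3 + 15y4
  subject to:
    y1 + 4y3 + 3y4 >= 5
    y2 + 3y3 + 4y4 >= 3
    y1, y2, y3, y4 >= 0

Solving the primal: x* = (3.25, 0).
  primal value c^T x* = 16.25.
Solving the dual: y* = (0, 0, 1.25, 0).
  dual value b^T y* = 16.25.
Strong duality: c^T x* = b^T y*. Confirmed.

16.25


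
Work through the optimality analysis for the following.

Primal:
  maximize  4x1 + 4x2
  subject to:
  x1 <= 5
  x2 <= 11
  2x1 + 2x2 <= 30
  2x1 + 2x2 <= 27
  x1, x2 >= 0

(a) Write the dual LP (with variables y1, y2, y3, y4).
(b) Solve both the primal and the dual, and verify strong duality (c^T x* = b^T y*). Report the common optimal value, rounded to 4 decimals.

The standard primal-dual pair for 'max c^T x s.t. A x <= b, x >= 0' is:
  Dual:  min b^T y  s.t.  A^T y >= c,  y >= 0.

So the dual LP is:
  minimize  5y1 + 11y2 + 30y3 + 27y4
  subject to:
    y1 + 2y3 + 2y4 >= 4
    y2 + 2y3 + 2y4 >= 4
    y1, y2, y3, y4 >= 0

Solving the primal: x* = (2.5, 11).
  primal value c^T x* = 54.
Solving the dual: y* = (0, 0, 0, 2).
  dual value b^T y* = 54.
Strong duality: c^T x* = b^T y*. Confirmed.

54


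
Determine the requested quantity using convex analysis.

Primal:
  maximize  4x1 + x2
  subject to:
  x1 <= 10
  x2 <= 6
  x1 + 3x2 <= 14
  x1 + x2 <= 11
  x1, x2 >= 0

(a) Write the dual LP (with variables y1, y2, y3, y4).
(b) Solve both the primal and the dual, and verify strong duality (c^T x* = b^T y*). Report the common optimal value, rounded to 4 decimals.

The standard primal-dual pair for 'max c^T x s.t. A x <= b, x >= 0' is:
  Dual:  min b^T y  s.t.  A^T y >= c,  y >= 0.

So the dual LP is:
  minimize  10y1 + 6y2 + 14y3 + 11y4
  subject to:
    y1 + y3 + y4 >= 4
    y2 + 3y3 + y4 >= 1
    y1, y2, y3, y4 >= 0

Solving the primal: x* = (10, 1).
  primal value c^T x* = 41.
Solving the dual: y* = (3, 0, 0, 1).
  dual value b^T y* = 41.
Strong duality: c^T x* = b^T y*. Confirmed.

41


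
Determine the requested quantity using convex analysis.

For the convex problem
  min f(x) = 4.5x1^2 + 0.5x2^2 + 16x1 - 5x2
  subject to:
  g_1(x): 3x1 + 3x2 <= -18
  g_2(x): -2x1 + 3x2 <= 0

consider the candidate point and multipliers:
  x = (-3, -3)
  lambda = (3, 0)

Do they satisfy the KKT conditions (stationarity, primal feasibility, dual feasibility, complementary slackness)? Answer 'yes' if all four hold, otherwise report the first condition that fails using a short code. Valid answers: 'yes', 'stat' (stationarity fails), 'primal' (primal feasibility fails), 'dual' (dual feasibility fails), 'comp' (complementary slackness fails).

Gradient of f: grad f(x) = Q x + c = (-11, -8)
Constraint values g_i(x) = a_i^T x - b_i:
  g_1((-3, -3)) = 0
  g_2((-3, -3)) = -3
Stationarity residual: grad f(x) + sum_i lambda_i a_i = (-2, 1)
  -> stationarity FAILS
Primal feasibility (all g_i <= 0): OK
Dual feasibility (all lambda_i >= 0): OK
Complementary slackness (lambda_i * g_i(x) = 0 for all i): OK

Verdict: the first failing condition is stationarity -> stat.

stat


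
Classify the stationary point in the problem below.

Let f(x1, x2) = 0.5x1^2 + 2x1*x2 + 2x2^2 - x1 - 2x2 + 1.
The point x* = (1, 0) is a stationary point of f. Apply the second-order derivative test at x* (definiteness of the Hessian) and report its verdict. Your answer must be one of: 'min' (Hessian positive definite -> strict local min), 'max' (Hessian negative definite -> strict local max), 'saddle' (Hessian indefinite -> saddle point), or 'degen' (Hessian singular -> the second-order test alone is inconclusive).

Compute the Hessian H = grad^2 f:
  H = [[1, 2], [2, 4]]
Verify stationarity: grad f(x*) = H x* + g = (0, 0).
Eigenvalues of H: 0, 5.
H has a zero eigenvalue (singular; positive semidefinite but not definite), so H is neither positive definite, negative definite, nor indefinite. The second-order test alone is inconclusive -> degen.
(Indeed, f is constant along the null direction of H through x*, so x* is not a strict local extremum.)

degen


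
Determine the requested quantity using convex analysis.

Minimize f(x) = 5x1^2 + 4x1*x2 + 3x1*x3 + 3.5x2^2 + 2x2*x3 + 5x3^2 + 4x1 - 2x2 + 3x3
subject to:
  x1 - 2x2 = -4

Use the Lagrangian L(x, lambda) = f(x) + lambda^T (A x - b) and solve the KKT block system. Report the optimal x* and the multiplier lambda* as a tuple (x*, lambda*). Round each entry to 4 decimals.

Form the Lagrangian:
  L(x, lambda) = (1/2) x^T Q x + c^T x + lambda^T (A x - b)
Stationarity (grad_x L = 0): Q x + c + A^T lambda = 0.
Primal feasibility: A x = b.

This gives the KKT block system:
  [ Q   A^T ] [ x     ]   [-c ]
  [ A    0  ] [ lambda ] = [ b ]

Solving the linear system:
  x*      = (-1.0742, 1.4629, -0.2703)
  lambda* = (1.7014)
  f(x*)   = -0.614

x* = (-1.0742, 1.4629, -0.2703), lambda* = (1.7014)


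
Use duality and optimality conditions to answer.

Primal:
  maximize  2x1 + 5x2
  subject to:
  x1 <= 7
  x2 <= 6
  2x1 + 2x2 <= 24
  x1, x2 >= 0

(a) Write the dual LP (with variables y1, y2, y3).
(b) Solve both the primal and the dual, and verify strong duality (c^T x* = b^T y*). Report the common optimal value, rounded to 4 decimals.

The standard primal-dual pair for 'max c^T x s.t. A x <= b, x >= 0' is:
  Dual:  min b^T y  s.t.  A^T y >= c,  y >= 0.

So the dual LP is:
  minimize  7y1 + 6y2 + 24y3
  subject to:
    y1 + 2y3 >= 2
    y2 + 2y3 >= 5
    y1, y2, y3 >= 0

Solving the primal: x* = (6, 6).
  primal value c^T x* = 42.
Solving the dual: y* = (0, 3, 1).
  dual value b^T y* = 42.
Strong duality: c^T x* = b^T y*. Confirmed.

42


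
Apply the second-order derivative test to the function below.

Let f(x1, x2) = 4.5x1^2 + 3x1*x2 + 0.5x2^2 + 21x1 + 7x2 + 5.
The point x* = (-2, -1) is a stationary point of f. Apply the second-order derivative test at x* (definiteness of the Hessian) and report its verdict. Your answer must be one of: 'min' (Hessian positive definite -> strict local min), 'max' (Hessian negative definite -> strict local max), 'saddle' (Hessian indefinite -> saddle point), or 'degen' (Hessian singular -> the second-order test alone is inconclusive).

Compute the Hessian H = grad^2 f:
  H = [[9, 3], [3, 1]]
Verify stationarity: grad f(x*) = H x* + g = (0, 0).
Eigenvalues of H: 0, 10.
H has a zero eigenvalue (singular; positive semidefinite but not definite), so H is neither positive definite, negative definite, nor indefinite. The second-order test alone is inconclusive -> degen.
(Indeed, f is constant along the null direction of H through x*, so x* is not a strict local extremum.)

degen


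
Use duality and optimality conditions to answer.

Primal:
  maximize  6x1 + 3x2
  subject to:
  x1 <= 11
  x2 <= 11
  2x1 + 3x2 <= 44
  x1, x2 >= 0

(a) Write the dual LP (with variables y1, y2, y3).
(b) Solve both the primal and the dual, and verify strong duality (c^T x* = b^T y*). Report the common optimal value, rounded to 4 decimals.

The standard primal-dual pair for 'max c^T x s.t. A x <= b, x >= 0' is:
  Dual:  min b^T y  s.t.  A^T y >= c,  y >= 0.

So the dual LP is:
  minimize  11y1 + 11y2 + 44y3
  subject to:
    y1 + 2y3 >= 6
    y2 + 3y3 >= 3
    y1, y2, y3 >= 0

Solving the primal: x* = (11, 7.3333).
  primal value c^T x* = 88.
Solving the dual: y* = (4, 0, 1).
  dual value b^T y* = 88.
Strong duality: c^T x* = b^T y*. Confirmed.

88


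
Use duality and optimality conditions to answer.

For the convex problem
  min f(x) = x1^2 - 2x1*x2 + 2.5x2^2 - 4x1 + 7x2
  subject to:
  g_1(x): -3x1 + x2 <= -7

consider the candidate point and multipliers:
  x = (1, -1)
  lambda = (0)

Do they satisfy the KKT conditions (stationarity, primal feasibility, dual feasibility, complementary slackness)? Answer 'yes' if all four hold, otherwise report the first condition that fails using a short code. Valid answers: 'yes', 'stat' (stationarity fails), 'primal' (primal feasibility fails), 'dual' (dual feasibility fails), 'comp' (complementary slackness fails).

Gradient of f: grad f(x) = Q x + c = (0, 0)
Constraint values g_i(x) = a_i^T x - b_i:
  g_1((1, -1)) = 3
Stationarity residual: grad f(x) + sum_i lambda_i a_i = (0, 0)
  -> stationarity OK
Primal feasibility (all g_i <= 0): FAILS
Dual feasibility (all lambda_i >= 0): OK
Complementary slackness (lambda_i * g_i(x) = 0 for all i): OK

Verdict: the first failing condition is primal_feasibility -> primal.

primal


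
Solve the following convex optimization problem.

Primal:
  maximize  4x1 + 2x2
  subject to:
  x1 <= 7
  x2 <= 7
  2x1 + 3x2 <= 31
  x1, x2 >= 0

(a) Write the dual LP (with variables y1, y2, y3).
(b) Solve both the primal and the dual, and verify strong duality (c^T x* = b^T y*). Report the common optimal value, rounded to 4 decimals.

The standard primal-dual pair for 'max c^T x s.t. A x <= b, x >= 0' is:
  Dual:  min b^T y  s.t.  A^T y >= c,  y >= 0.

So the dual LP is:
  minimize  7y1 + 7y2 + 31y3
  subject to:
    y1 + 2y3 >= 4
    y2 + 3y3 >= 2
    y1, y2, y3 >= 0

Solving the primal: x* = (7, 5.6667).
  primal value c^T x* = 39.3333.
Solving the dual: y* = (2.6667, 0, 0.6667).
  dual value b^T y* = 39.3333.
Strong duality: c^T x* = b^T y*. Confirmed.

39.3333


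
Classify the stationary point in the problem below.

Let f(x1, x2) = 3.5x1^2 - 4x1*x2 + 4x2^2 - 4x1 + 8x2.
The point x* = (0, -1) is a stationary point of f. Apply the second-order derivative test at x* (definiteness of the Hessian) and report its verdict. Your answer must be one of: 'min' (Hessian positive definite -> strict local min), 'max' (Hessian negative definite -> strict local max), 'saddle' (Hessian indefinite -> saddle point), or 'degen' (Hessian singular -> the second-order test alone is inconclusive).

Compute the Hessian H = grad^2 f:
  H = [[7, -4], [-4, 8]]
Verify stationarity: grad f(x*) = H x* + g = (0, 0).
Eigenvalues of H: 3.4689, 11.5311.
Both eigenvalues > 0, so H is positive definite -> x* is a strict local min.

min


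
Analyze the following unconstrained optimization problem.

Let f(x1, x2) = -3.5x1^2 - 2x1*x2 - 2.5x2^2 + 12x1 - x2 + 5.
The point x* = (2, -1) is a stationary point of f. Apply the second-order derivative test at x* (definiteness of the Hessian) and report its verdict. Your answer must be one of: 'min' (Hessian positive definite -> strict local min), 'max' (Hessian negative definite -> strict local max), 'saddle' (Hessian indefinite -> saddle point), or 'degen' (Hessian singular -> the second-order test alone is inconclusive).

Compute the Hessian H = grad^2 f:
  H = [[-7, -2], [-2, -5]]
Verify stationarity: grad f(x*) = H x* + g = (0, 0).
Eigenvalues of H: -8.2361, -3.7639.
Both eigenvalues < 0, so H is negative definite -> x* is a strict local max.

max


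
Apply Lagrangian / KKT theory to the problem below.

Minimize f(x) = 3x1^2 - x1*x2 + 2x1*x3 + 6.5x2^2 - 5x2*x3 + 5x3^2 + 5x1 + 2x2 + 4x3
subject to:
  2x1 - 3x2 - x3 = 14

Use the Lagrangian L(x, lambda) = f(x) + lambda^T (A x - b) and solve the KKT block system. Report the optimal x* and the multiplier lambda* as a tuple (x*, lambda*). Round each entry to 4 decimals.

Form the Lagrangian:
  L(x, lambda) = (1/2) x^T Q x + c^T x + lambda^T (A x - b)
Stationarity (grad_x L = 0): Q x + c + A^T lambda = 0.
Primal feasibility: A x = b.

This gives the KKT block system:
  [ Q   A^T ] [ x     ]   [-c ]
  [ A    0  ] [ lambda ] = [ b ]

Solving the linear system:
  x*      = (1.8156, -2.5579, -2.6951)
  lambda* = (-6.5307)
  f(x*)   = 42.3061

x* = (1.8156, -2.5579, -2.6951), lambda* = (-6.5307)


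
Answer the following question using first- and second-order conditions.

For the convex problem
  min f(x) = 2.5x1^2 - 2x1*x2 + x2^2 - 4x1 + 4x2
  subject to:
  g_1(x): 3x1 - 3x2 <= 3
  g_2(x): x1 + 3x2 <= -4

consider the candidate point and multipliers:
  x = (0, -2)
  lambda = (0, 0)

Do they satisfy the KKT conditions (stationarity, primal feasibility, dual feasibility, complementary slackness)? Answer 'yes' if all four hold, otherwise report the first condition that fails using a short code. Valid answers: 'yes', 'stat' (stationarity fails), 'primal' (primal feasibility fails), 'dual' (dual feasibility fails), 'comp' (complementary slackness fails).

Gradient of f: grad f(x) = Q x + c = (0, 0)
Constraint values g_i(x) = a_i^T x - b_i:
  g_1((0, -2)) = 3
  g_2((0, -2)) = -2
Stationarity residual: grad f(x) + sum_i lambda_i a_i = (0, 0)
  -> stationarity OK
Primal feasibility (all g_i <= 0): FAILS
Dual feasibility (all lambda_i >= 0): OK
Complementary slackness (lambda_i * g_i(x) = 0 for all i): OK

Verdict: the first failing condition is primal_feasibility -> primal.

primal


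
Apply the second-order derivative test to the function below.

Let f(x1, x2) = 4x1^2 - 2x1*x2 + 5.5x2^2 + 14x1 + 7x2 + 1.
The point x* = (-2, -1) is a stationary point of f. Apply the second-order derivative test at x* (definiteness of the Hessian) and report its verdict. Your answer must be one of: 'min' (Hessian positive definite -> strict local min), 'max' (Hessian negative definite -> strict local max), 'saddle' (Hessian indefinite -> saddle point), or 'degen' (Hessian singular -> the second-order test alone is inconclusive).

Compute the Hessian H = grad^2 f:
  H = [[8, -2], [-2, 11]]
Verify stationarity: grad f(x*) = H x* + g = (0, 0).
Eigenvalues of H: 7, 12.
Both eigenvalues > 0, so H is positive definite -> x* is a strict local min.

min


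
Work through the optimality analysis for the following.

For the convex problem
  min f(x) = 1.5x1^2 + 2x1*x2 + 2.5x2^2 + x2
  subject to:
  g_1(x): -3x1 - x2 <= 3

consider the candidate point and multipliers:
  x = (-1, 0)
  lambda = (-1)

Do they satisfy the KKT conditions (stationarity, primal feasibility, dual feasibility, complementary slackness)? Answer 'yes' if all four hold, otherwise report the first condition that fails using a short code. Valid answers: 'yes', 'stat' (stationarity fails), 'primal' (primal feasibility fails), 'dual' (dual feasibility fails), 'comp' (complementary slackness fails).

Gradient of f: grad f(x) = Q x + c = (-3, -1)
Constraint values g_i(x) = a_i^T x - b_i:
  g_1((-1, 0)) = 0
Stationarity residual: grad f(x) + sum_i lambda_i a_i = (0, 0)
  -> stationarity OK
Primal feasibility (all g_i <= 0): OK
Dual feasibility (all lambda_i >= 0): FAILS
Complementary slackness (lambda_i * g_i(x) = 0 for all i): OK

Verdict: the first failing condition is dual_feasibility -> dual.

dual


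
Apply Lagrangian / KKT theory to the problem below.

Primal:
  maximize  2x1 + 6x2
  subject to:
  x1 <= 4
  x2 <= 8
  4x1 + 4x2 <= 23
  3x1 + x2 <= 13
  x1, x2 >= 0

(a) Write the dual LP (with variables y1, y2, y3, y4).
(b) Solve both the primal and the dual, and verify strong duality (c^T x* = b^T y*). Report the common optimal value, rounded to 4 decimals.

The standard primal-dual pair for 'max c^T x s.t. A x <= b, x >= 0' is:
  Dual:  min b^T y  s.t.  A^T y >= c,  y >= 0.

So the dual LP is:
  minimize  4y1 + 8y2 + 23y3 + 13y4
  subject to:
    y1 + 4y3 + 3y4 >= 2
    y2 + 4y3 + y4 >= 6
    y1, y2, y3, y4 >= 0

Solving the primal: x* = (0, 5.75).
  primal value c^T x* = 34.5.
Solving the dual: y* = (0, 0, 1.5, 0).
  dual value b^T y* = 34.5.
Strong duality: c^T x* = b^T y*. Confirmed.

34.5


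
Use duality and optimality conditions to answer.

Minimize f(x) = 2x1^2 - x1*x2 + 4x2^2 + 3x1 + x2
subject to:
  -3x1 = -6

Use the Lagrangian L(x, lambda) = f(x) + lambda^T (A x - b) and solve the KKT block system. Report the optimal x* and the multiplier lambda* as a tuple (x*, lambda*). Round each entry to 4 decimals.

Form the Lagrangian:
  L(x, lambda) = (1/2) x^T Q x + c^T x + lambda^T (A x - b)
Stationarity (grad_x L = 0): Q x + c + A^T lambda = 0.
Primal feasibility: A x = b.

This gives the KKT block system:
  [ Q   A^T ] [ x     ]   [-c ]
  [ A    0  ] [ lambda ] = [ b ]

Solving the linear system:
  x*      = (2, 0.125)
  lambda* = (3.625)
  f(x*)   = 13.9375

x* = (2, 0.125), lambda* = (3.625)


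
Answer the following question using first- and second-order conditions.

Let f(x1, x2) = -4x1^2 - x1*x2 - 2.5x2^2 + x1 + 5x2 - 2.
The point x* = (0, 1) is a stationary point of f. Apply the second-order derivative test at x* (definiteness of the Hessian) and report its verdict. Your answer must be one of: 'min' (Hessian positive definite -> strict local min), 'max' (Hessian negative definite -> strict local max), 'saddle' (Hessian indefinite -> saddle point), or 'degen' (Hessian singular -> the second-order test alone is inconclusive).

Compute the Hessian H = grad^2 f:
  H = [[-8, -1], [-1, -5]]
Verify stationarity: grad f(x*) = H x* + g = (0, 0).
Eigenvalues of H: -8.3028, -4.6972.
Both eigenvalues < 0, so H is negative definite -> x* is a strict local max.

max


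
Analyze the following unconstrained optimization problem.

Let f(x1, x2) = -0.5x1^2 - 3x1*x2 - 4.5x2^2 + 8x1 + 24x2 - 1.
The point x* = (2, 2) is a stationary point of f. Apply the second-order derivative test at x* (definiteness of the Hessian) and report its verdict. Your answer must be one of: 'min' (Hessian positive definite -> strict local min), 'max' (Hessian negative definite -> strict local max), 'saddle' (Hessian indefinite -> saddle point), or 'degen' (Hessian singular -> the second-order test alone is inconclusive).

Compute the Hessian H = grad^2 f:
  H = [[-1, -3], [-3, -9]]
Verify stationarity: grad f(x*) = H x* + g = (0, 0).
Eigenvalues of H: -10, 0.
H has a zero eigenvalue (singular; negative semidefinite but not definite), so H is neither positive definite, negative definite, nor indefinite. The second-order test alone is inconclusive -> degen.
(Indeed, f is constant along the null direction of H through x*, so x* is not a strict local extremum.)

degen


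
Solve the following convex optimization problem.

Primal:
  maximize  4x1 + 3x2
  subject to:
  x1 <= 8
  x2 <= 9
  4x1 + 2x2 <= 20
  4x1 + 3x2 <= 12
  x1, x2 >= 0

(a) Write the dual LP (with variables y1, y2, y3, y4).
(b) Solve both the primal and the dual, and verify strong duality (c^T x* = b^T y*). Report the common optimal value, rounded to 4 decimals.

The standard primal-dual pair for 'max c^T x s.t. A x <= b, x >= 0' is:
  Dual:  min b^T y  s.t.  A^T y >= c,  y >= 0.

So the dual LP is:
  minimize  8y1 + 9y2 + 20y3 + 12y4
  subject to:
    y1 + 4y3 + 4y4 >= 4
    y2 + 2y3 + 3y4 >= 3
    y1, y2, y3, y4 >= 0

Solving the primal: x* = (3, 0).
  primal value c^T x* = 12.
Solving the dual: y* = (0, 0, 0, 1).
  dual value b^T y* = 12.
Strong duality: c^T x* = b^T y*. Confirmed.

12


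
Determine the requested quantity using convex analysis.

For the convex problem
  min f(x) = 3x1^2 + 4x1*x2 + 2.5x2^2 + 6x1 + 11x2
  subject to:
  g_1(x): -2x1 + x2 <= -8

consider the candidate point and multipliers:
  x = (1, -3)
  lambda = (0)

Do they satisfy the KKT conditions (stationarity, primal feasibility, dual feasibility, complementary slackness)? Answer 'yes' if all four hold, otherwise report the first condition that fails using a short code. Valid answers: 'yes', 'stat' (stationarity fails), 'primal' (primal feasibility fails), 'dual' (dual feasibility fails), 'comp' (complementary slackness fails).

Gradient of f: grad f(x) = Q x + c = (0, 0)
Constraint values g_i(x) = a_i^T x - b_i:
  g_1((1, -3)) = 3
Stationarity residual: grad f(x) + sum_i lambda_i a_i = (0, 0)
  -> stationarity OK
Primal feasibility (all g_i <= 0): FAILS
Dual feasibility (all lambda_i >= 0): OK
Complementary slackness (lambda_i * g_i(x) = 0 for all i): OK

Verdict: the first failing condition is primal_feasibility -> primal.

primal


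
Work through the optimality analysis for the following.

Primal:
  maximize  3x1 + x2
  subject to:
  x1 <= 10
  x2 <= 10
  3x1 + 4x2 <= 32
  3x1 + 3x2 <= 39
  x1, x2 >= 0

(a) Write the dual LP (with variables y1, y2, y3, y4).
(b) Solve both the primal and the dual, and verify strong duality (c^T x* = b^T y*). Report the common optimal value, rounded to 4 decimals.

The standard primal-dual pair for 'max c^T x s.t. A x <= b, x >= 0' is:
  Dual:  min b^T y  s.t.  A^T y >= c,  y >= 0.

So the dual LP is:
  minimize  10y1 + 10y2 + 32y3 + 39y4
  subject to:
    y1 + 3y3 + 3y4 >= 3
    y2 + 4y3 + 3y4 >= 1
    y1, y2, y3, y4 >= 0

Solving the primal: x* = (10, 0.5).
  primal value c^T x* = 30.5.
Solving the dual: y* = (2.25, 0, 0.25, 0).
  dual value b^T y* = 30.5.
Strong duality: c^T x* = b^T y*. Confirmed.

30.5


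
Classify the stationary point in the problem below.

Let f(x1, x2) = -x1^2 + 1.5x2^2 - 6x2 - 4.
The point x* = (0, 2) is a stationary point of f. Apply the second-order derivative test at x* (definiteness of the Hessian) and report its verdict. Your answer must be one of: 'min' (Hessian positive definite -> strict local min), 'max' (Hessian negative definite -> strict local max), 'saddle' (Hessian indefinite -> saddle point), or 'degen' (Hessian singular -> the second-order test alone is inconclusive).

Compute the Hessian H = grad^2 f:
  H = [[-2, 0], [0, 3]]
Verify stationarity: grad f(x*) = H x* + g = (0, 0).
Eigenvalues of H: -2, 3.
Eigenvalues have mixed signs, so H is indefinite -> x* is a saddle point.

saddle


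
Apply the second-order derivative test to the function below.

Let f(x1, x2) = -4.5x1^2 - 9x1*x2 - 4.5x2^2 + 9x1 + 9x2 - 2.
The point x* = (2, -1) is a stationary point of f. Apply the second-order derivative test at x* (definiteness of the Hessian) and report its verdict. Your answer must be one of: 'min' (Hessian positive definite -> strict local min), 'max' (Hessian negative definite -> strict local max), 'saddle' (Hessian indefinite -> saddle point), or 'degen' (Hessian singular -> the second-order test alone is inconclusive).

Compute the Hessian H = grad^2 f:
  H = [[-9, -9], [-9, -9]]
Verify stationarity: grad f(x*) = H x* + g = (0, 0).
Eigenvalues of H: -18, 0.
H has a zero eigenvalue (singular; negative semidefinite but not definite), so H is neither positive definite, negative definite, nor indefinite. The second-order test alone is inconclusive -> degen.
(Indeed, f is constant along the null direction of H through x*, so x* is not a strict local extremum.)

degen


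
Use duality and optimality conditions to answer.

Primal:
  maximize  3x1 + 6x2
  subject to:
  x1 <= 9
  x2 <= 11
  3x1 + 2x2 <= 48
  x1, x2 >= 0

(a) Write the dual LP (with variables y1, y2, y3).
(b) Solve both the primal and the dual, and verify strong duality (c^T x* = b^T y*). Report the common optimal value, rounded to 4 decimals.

The standard primal-dual pair for 'max c^T x s.t. A x <= b, x >= 0' is:
  Dual:  min b^T y  s.t.  A^T y >= c,  y >= 0.

So the dual LP is:
  minimize  9y1 + 11y2 + 48y3
  subject to:
    y1 + 3y3 >= 3
    y2 + 2y3 >= 6
    y1, y2, y3 >= 0

Solving the primal: x* = (8.6667, 11).
  primal value c^T x* = 92.
Solving the dual: y* = (0, 4, 1).
  dual value b^T y* = 92.
Strong duality: c^T x* = b^T y*. Confirmed.

92


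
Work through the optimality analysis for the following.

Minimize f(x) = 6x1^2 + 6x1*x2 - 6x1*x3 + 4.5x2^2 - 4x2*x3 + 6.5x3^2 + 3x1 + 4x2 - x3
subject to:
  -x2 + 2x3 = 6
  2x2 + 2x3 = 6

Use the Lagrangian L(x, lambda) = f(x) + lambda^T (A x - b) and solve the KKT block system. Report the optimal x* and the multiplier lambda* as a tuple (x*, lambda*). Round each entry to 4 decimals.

Form the Lagrangian:
  L(x, lambda) = (1/2) x^T Q x + c^T x + lambda^T (A x - b)
Stationarity (grad_x L = 0): Q x + c + A^T lambda = 0.
Primal feasibility: A x = b.

This gives the KKT block system:
  [ Q   A^T ] [ x     ]   [-c ]
  [ A    0  ] [ lambda ] = [ b ]

Solving the linear system:
  x*      = (1.25, 0, 3)
  lambda* = (-10.3333, -4.9167)
  f(x*)   = 46.125

x* = (1.25, 0, 3), lambda* = (-10.3333, -4.9167)
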